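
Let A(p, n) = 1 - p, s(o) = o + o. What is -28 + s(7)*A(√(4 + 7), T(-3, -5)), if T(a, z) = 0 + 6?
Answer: -14 - 14*√11 ≈ -60.433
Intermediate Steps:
s(o) = 2*o
T(a, z) = 6
-28 + s(7)*A(√(4 + 7), T(-3, -5)) = -28 + (2*7)*(1 - √(4 + 7)) = -28 + 14*(1 - √11) = -28 + (14 - 14*√11) = -14 - 14*√11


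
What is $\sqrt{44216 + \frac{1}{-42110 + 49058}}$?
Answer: $\frac{\sqrt{59292064417}}{1158} \approx 210.28$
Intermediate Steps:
$\sqrt{44216 + \frac{1}{-42110 + 49058}} = \sqrt{44216 + \frac{1}{6948}} = \sqrt{\frac{307212769}{6948}} = \frac{\sqrt{59292064417}}{1158}$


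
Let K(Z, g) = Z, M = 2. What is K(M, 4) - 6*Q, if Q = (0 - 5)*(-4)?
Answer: -118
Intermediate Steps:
Q = 20 (Q = -5*(-4) = 20)
K(M, 4) - 6*Q = 2 - 6*20 = 2 - 120 = -118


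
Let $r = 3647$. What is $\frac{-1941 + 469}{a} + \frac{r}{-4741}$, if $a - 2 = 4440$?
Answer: $- \frac{11589363}{10529761} \approx -1.1006$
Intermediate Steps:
$a = 4442$ ($a = 2 + 4440 = 4442$)
$\frac{-1941 + 469}{a} + \frac{r}{-4741} = \frac{-1941 + 469}{4442} + \frac{3647}{-4741} = \left(-1472\right) \frac{1}{4442} + 3647 \left(- \frac{1}{4741}\right) = - \frac{736}{2221} - \frac{3647}{4741} = - \frac{11589363}{10529761}$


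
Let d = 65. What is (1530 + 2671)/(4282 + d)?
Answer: 4201/4347 ≈ 0.96641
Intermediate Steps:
(1530 + 2671)/(4282 + d) = (1530 + 2671)/(4282 + 65) = 4201/4347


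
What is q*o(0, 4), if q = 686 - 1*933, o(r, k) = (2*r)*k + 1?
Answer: -247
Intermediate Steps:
o(r, k) = 1 + 2*k*r (o(r, k) = 2*k*r + 1 = 1 + 2*k*r)
q = -247 (q = 686 - 933 = -247)
q*o(0, 4) = -247*(1 + 2*4*0) = -247*(1 + 0) = -247*1 = -247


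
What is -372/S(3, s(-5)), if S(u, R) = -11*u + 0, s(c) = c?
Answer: 124/11 ≈ 11.273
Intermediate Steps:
S(u, R) = -11*u
-372/S(3, s(-5)) = -372/((-11*3)) = -372/(-33) = -372*(-1/33) = 124/11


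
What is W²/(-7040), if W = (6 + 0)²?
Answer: -81/440 ≈ -0.18409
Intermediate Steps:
W = 36 (W = 6² = 36)
W²/(-7040) = 36²/(-7040) = 1296*(-1/7040) = -81/440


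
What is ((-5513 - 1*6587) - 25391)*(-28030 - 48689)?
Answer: 2876272029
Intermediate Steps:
((-5513 - 1*6587) - 25391)*(-28030 - 48689) = ((-5513 - 6587) - 25391)*(-76719) = (-12100 - 25391)*(-76719) = -37491*(-76719) = 2876272029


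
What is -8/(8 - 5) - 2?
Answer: -14/3 ≈ -4.6667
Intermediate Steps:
-8/(8 - 5) - 2 = -8/3 - 2 = -14/3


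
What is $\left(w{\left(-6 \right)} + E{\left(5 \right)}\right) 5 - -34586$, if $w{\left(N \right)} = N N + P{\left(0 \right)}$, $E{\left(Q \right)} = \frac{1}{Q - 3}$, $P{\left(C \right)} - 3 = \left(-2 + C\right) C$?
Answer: $\frac{69567}{2} \approx 34784.0$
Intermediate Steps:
$P{\left(C \right)} = 3 + C \left(-2 + C\right)$ ($P{\left(C \right)} = 3 + \left(-2 + C\right) C = 3 + C \left(-2 + C\right)$)
$E{\left(Q \right)} = \frac{1}{-3 + Q}$
$w{\left(N \right)} = 3 + N^{2}$ ($w{\left(N \right)} = N N + \left(3 + 0^{2} - 0\right) = N^{2} + \left(3 + 0 + 0\right) = N^{2} + 3 = 3 + N^{2}$)
$\left(w{\left(-6 \right)} + E{\left(5 \right)}\right) 5 - -34586 = \left(\left(3 + \left(-6\right)^{2}\right) + \frac{1}{-3 + 5}\right) 5 - -34586 = \left(\left(3 + 36\right) + \frac{1}{2}\right) 5 + 34586 = \left(39 + \frac{1}{2}\right) 5 + 34586 = \frac{79}{2} \cdot 5 + 34586 = \frac{395}{2} + 34586 = \frac{69567}{2}$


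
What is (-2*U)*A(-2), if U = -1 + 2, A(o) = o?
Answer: 4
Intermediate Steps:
U = 1
(-2*U)*A(-2) = -2*1*(-2) = -2*(-2) = 4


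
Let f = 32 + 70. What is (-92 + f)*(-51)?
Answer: -510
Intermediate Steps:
f = 102
(-92 + f)*(-51) = (-92 + 102)*(-51) = 10*(-51) = -510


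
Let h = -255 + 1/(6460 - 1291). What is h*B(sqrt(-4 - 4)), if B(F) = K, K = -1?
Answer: 1318094/5169 ≈ 255.00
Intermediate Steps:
h = -1318094/5169 (h = -255 + 1/5169 = -1318094/5169 ≈ -255.00)
B(F) = -1
h*B(sqrt(-4 - 4)) = -1318094/5169*(-1) = 1318094/5169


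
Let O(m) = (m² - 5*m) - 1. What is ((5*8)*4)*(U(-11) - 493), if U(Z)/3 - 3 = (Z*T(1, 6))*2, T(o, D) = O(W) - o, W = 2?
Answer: 7040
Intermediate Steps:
O(m) = -1 + m² - 5*m
T(o, D) = -7 - o (T(o, D) = (-1 + 2² - 5*2) - o = (-1 + 4 - 10) - o = -7 - o)
U(Z) = 9 - 48*Z (U(Z) = 9 + 3*((Z*(-7 - 1*1))*2) = 9 + 3*((Z*(-7 - 1))*2) = 9 + 3*((Z*(-8))*2) = 9 + 3*(-8*Z*2) = 9 + 3*(-16*Z) = 9 - 48*Z)
((5*8)*4)*(U(-11) - 493) = ((5*8)*4)*((9 - 48*(-11)) - 493) = (40*4)*((9 + 528) - 493) = 160*(537 - 493) = 160*44 = 7040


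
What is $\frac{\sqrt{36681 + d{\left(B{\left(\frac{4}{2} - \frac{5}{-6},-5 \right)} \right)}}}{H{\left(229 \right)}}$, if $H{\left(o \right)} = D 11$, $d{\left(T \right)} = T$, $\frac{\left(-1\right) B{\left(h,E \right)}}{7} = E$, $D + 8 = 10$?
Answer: $\frac{\sqrt{9179}}{11} \approx 8.7097$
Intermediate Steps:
$D = 2$ ($D = -8 + 10 = 2$)
$B{\left(h,E \right)} = - 7 E$
$H{\left(o \right)} = 22$ ($H{\left(o \right)} = 2 \cdot 11 = 22$)
$\frac{\sqrt{36681 + d{\left(B{\left(\frac{4}{2} - \frac{5}{-6},-5 \right)} \right)}}}{H{\left(229 \right)}} = \frac{\sqrt{36681 - -35}}{22} = \sqrt{36681 + 35} \cdot \frac{1}{22} = \sqrt{36716} \cdot \frac{1}{22} = 2 \sqrt{9179} \cdot \frac{1}{22} = \frac{\sqrt{9179}}{11}$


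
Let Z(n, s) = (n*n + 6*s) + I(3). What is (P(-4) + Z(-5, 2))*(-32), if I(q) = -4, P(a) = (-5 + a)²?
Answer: -3648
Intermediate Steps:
Z(n, s) = -4 + n² + 6*s (Z(n, s) = (n*n + 6*s) - 4 = (n² + 6*s) - 4 = -4 + n² + 6*s)
(P(-4) + Z(-5, 2))*(-32) = ((-5 - 4)² + (-4 + (-5)² + 6*2))*(-32) = ((-9)² + (-4 + 25 + 12))*(-32) = (81 + 33)*(-32) = 114*(-32) = -3648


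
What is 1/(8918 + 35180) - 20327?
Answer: -896380045/44098 ≈ -20327.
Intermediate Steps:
1/(8918 + 35180) - 20327 = 1/44098 - 20327 = -896380045/44098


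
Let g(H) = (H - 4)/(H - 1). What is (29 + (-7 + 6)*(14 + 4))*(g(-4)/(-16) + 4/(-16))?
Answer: -77/20 ≈ -3.8500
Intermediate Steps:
g(H) = (-4 + H)/(-1 + H)
(29 + (-7 + 6)*(14 + 4))*(g(-4)/(-16) + 4/(-16)) = (29 + (-7 + 6)*(14 + 4))*(((-4 - 4)/(-1 - 4))/(-16) + 4/(-16)) = (29 - 1*18)*((-8/(-5))*(-1/16) + 4*(-1/16)) = (29 - 18)*(-1/5*(-8)*(-1/16) - 1/4) = 11*((8/5)*(-1/16) - 1/4) = 11*(-1/10 - 1/4) = 11*(-7/20) = -77/20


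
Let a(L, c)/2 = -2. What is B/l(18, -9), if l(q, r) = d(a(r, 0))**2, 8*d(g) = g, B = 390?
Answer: 1560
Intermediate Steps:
a(L, c) = -4 (a(L, c) = 2*(-2) = -4)
d(g) = g/8
l(q, r) = 1/4 (l(q, r) = ((1/8)*(-4))**2 = (-1/2)**2 = 1/4)
B/l(18, -9) = 390/(1/4) = 390*4 = 1560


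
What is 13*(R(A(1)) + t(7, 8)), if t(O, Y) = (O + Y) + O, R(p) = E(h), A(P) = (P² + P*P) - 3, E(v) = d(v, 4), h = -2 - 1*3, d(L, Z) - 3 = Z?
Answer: 377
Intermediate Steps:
d(L, Z) = 3 + Z
h = -5 (h = -2 - 3 = -5)
E(v) = 7 (E(v) = 3 + 4 = 7)
A(P) = -3 + 2*P² (A(P) = (P² + P²) - 3 = 2*P² - 3 = -3 + 2*P²)
R(p) = 7
t(O, Y) = Y + 2*O
13*(R(A(1)) + t(7, 8)) = 13*(7 + (8 + 2*7)) = 13*(7 + (8 + 14)) = 13*(7 + 22) = 13*29 = 377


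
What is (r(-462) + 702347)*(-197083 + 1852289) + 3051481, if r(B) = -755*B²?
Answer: -265574279025357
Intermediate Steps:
(r(-462) + 702347)*(-197083 + 1852289) + 3051481 = (-755*(-462)² + 702347)*(-197083 + 1852289) + 3051481 = (-755*213444 + 702347)*1655206 + 3051481 = (-161150220 + 702347)*1655206 + 3051481 = -160447873*1655206 + 3051481 = -265574282076838 + 3051481 = -265574279025357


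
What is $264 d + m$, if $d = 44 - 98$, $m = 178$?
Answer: $-14078$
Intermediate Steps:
$d = -54$
$264 d + m = 264 \left(-54\right) + 178 = -14256 + 178 = -14078$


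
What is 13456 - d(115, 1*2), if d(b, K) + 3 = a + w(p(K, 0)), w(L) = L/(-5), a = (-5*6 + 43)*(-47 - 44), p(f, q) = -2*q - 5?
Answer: 14641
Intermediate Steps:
p(f, q) = -5 - 2*q
a = -1183 (a = (-30 + 43)*(-91) = 13*(-91) = -1183)
w(L) = -L/5 (w(L) = L*(-⅕) = -L/5)
d(b, K) = -1185 (d(b, K) = -3 + (-1183 - (-5 - 2*0)/5) = -3 + (-1183 - (-5 + 0)/5) = -3 + (-1183 - ⅕*(-5)) = -3 + (-1183 + 1) = -3 - 1182 = -1185)
13456 - d(115, 1*2) = 13456 - 1*(-1185) = 13456 + 1185 = 14641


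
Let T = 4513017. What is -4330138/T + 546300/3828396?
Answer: -1176001817629/1439801352561 ≈ -0.81678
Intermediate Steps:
-4330138/T + 546300/3828396 = -4330138/4513017 + 546300/3828396 = -4330138*1/4513017 + 546300*(1/3828396) = -4330138/4513017 + 45525/319033 = -1176001817629/1439801352561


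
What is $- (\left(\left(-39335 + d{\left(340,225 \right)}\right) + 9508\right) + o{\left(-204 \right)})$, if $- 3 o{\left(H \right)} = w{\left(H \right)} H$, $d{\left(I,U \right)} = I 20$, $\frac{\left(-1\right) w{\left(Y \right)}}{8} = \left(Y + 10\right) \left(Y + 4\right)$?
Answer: $21130227$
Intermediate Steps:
$w{\left(Y \right)} = - 8 \left(4 + Y\right) \left(10 + Y\right)$ ($w{\left(Y \right)} = - 8 \left(Y + 10\right) \left(Y + 4\right) = - 8 \left(10 + Y\right) \left(4 + Y\right) = - 8 \left(4 + Y\right) \left(10 + Y\right)$)
$d{\left(I,U \right)} = 20 I$
$o{\left(H \right)} = - \frac{H \left(-320 - 112 H - 8 H^{2}\right)}{3}$ ($o{\left(H \right)} = - \frac{\left(-320 - 112 H - 8 H^{2}\right) H}{3} = - \frac{H \left(-320 - 112 H - 8 H^{2}\right)}{3}$)
$- (\left(\left(-39335 + d{\left(340,225 \right)}\right) + 9508\right) + o{\left(-204 \right)}) = - (\left(\left(-39335 + 20 \cdot 340\right) + 9508\right) + \frac{8}{3} \left(-204\right) \left(40 + \left(-204\right)^{2} + 14 \left(-204\right)\right)) = - (\left(\left(-39335 + 6800\right) + 9508\right) + \frac{8}{3} \left(-204\right) \left(40 + 41616 - 2856\right)) = - (\left(-32535 + 9508\right) + \frac{8}{3} \left(-204\right) 38800) = - (-23027 - 21107200) = \left(-1\right) \left(-21130227\right) = 21130227$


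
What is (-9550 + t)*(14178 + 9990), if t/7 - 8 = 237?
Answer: -189356280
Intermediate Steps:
t = 1715 (t = 56 + 7*237 = 56 + 1659 = 1715)
(-9550 + t)*(14178 + 9990) = (-9550 + 1715)*(14178 + 9990) = -7835*24168 = -189356280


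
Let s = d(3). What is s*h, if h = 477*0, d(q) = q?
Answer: 0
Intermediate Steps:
s = 3
h = 0
s*h = 3*0 = 0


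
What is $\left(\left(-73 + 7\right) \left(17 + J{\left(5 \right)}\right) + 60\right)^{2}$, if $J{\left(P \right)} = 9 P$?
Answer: $16257024$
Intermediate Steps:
$\left(\left(-73 + 7\right) \left(17 + J{\left(5 \right)}\right) + 60\right)^{2} = \left(\left(-73 + 7\right) \left(17 + 9 \cdot 5\right) + 60\right)^{2} = \left(- 66 \left(17 + 45\right) + 60\right)^{2} = \left(\left(-66\right) 62 + 60\right)^{2} = \left(-4092 + 60\right)^{2} = \left(-4032\right)^{2} = 16257024$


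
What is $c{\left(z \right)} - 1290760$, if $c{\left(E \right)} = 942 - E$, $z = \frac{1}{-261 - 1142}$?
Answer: $- \frac{1809614653}{1403} \approx -1.2898 \cdot 10^{6}$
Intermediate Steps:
$z = - \frac{1}{1403}$ ($z = \frac{1}{-261 - 1142} = \frac{1}{-1403} = - \frac{1}{1403} \approx -0.00071276$)
$c{\left(z \right)} - 1290760 = \left(942 - - \frac{1}{1403}\right) - 1290760 = \left(942 + \frac{1}{1403}\right) - 1290760 = \frac{1321627}{1403} - 1290760 = - \frac{1809614653}{1403}$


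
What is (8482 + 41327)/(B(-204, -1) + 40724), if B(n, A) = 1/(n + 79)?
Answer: 2075375/1696833 ≈ 1.2231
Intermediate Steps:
B(n, A) = 1/(79 + n)
(8482 + 41327)/(B(-204, -1) + 40724) = (8482 + 41327)/(1/(79 - 204) + 40724) = 49809/(1/(-125) + 40724) = 49809/(-1/125 + 40724) = 49809/(5090499/125) = 49809*(125/5090499) = 2075375/1696833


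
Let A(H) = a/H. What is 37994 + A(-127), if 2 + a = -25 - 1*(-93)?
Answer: 4825172/127 ≈ 37994.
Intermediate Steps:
a = 66 (a = -2 + (-25 - 1*(-93)) = -2 + (-25 + 93) = -2 + 68 = 66)
A(H) = 66/H
37994 + A(-127) = 37994 + 66/(-127) = 37994 + 66*(-1/127) = 37994 - 66/127 = 4825172/127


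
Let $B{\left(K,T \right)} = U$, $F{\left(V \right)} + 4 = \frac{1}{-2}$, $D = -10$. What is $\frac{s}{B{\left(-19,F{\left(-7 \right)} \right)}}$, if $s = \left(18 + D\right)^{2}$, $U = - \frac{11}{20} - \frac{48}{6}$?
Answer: $- \frac{1280}{171} \approx -7.4854$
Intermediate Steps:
$U = - \frac{171}{20}$ ($U = \left(-11\right) \frac{1}{20} - 8 = - \frac{11}{20} - 8 = - \frac{171}{20} \approx -8.55$)
$F{\left(V \right)} = - \frac{9}{2}$ ($F{\left(V \right)} = -4 + \frac{1}{-2} = -4 - \frac{1}{2} = - \frac{9}{2}$)
$B{\left(K,T \right)} = - \frac{171}{20}$
$s = 64$ ($s = \left(18 - 10\right)^{2} = 8^{2} = 64$)
$\frac{s}{B{\left(-19,F{\left(-7 \right)} \right)}} = \frac{64}{- \frac{171}{20}} = 64 \left(- \frac{20}{171}\right) = - \frac{1280}{171}$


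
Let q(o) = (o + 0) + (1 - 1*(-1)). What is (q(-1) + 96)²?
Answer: 9409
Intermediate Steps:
q(o) = 2 + o (q(o) = o + (1 + 1) = o + 2 = 2 + o)
(q(-1) + 96)² = ((2 - 1) + 96)² = (1 + 96)² = 97² = 9409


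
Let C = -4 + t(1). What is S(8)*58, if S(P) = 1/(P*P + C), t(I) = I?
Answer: 58/61 ≈ 0.95082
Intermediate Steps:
C = -3 (C = -4 + 1 = -3)
S(P) = 1/(-3 + P**2) (S(P) = 1/(P*P - 3) = 1/(P**2 - 3) = 1/(-3 + P**2))
S(8)*58 = 58/(-3 + 8**2) = 58/(-3 + 64) = 58/61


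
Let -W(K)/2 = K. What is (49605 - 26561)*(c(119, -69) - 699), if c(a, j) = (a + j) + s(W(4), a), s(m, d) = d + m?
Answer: -12397672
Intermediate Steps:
W(K) = -2*K
c(a, j) = -8 + j + 2*a (c(a, j) = (a + j) + (a - 2*4) = (a + j) + (a - 8) = (a + j) + (-8 + a) = -8 + j + 2*a)
(49605 - 26561)*(c(119, -69) - 699) = (49605 - 26561)*((-8 - 69 + 2*119) - 699) = 23044*((-8 - 69 + 238) - 699) = 23044*(161 - 699) = 23044*(-538) = -12397672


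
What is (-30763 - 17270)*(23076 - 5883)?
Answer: -825831369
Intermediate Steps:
(-30763 - 17270)*(23076 - 5883) = -48033*17193 = -825831369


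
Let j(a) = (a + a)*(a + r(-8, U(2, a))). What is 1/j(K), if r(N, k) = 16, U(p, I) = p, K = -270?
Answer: 1/137160 ≈ 7.2908e-6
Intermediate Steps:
j(a) = 2*a*(16 + a) (j(a) = (a + a)*(a + 16) = (2*a)*(16 + a) = 2*a*(16 + a))
1/j(K) = 1/(2*(-270)*(16 - 270)) = 1/(2*(-270)*(-254)) = 1/137160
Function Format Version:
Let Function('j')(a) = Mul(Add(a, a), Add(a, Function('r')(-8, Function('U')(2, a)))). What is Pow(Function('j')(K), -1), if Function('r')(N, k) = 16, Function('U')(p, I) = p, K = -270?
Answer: Rational(1, 137160) ≈ 7.2908e-6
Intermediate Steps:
Function('j')(a) = Mul(2, a, Add(16, a)) (Function('j')(a) = Mul(Add(a, a), Add(a, 16)) = Mul(Mul(2, a), Add(16, a)) = Mul(2, a, Add(16, a)))
Pow(Function('j')(K), -1) = Pow(Mul(2, -270, Add(16, -270)), -1) = Pow(Mul(2, -270, -254), -1) = Pow(137160, -1) = Rational(1, 137160)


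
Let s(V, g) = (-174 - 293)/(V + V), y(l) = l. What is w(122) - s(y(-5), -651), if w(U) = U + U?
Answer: 1973/10 ≈ 197.30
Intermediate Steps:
w(U) = 2*U
s(V, g) = -467/(2*V) (s(V, g) = -467*1/(2*V) = -467/(2*V))
w(122) - s(y(-5), -651) = 2*122 - (-467)/(2*(-5)) = 244 - (-467)*(-1)/(2*5) = 244 - 1*467/10 = 244 - 467/10 = 1973/10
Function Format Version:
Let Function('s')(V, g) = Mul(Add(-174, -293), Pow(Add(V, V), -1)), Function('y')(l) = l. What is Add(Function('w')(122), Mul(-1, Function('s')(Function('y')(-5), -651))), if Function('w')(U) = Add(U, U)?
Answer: Rational(1973, 10) ≈ 197.30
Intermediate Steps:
Function('w')(U) = Mul(2, U)
Function('s')(V, g) = Mul(Rational(-467, 2), Pow(V, -1)) (Function('s')(V, g) = Mul(-467, Pow(Mul(2, V), -1)) = Mul(-467, Mul(Rational(1, 2), Pow(V, -1))) = Mul(Rational(-467, 2), Pow(V, -1)))
Add(Function('w')(122), Mul(-1, Function('s')(Function('y')(-5), -651))) = Add(Mul(2, 122), Mul(-1, Mul(Rational(-467, 2), Pow(-5, -1)))) = Add(244, Mul(-1, Mul(Rational(-467, 2), Rational(-1, 5)))) = Add(244, Mul(-1, Rational(467, 10))) = Add(244, Rational(-467, 10)) = Rational(1973, 10)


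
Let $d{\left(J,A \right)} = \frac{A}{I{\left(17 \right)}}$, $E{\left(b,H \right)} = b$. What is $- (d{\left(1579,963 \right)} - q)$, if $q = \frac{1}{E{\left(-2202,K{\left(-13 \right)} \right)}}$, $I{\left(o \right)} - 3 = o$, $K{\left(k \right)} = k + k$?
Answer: $- \frac{1060273}{22020} \approx -48.15$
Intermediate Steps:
$K{\left(k \right)} = 2 k$
$I{\left(o \right)} = 3 + o$
$d{\left(J,A \right)} = \frac{A}{20}$ ($d{\left(J,A \right)} = \frac{A}{3 + 17} = \frac{A}{20}$)
$q = - \frac{1}{2202}$ ($q = \frac{1}{-2202} = - \frac{1}{2202} \approx -0.00045413$)
$- (d{\left(1579,963 \right)} - q) = - (\frac{1}{20} \cdot 963 - - \frac{1}{2202}) = - (\frac{963}{20} + \frac{1}{2202}) = \left(-1\right) \frac{1060273}{22020} = - \frac{1060273}{22020}$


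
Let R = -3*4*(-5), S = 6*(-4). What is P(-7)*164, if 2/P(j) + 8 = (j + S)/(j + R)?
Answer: -17384/455 ≈ -38.207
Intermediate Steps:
S = -24
R = 60 (R = -12*(-5) = 60)
P(j) = 2/(-8 + (-24 + j)/(60 + j)) (P(j) = 2/(-8 + (j - 24)/(j + 60)) = 2/(-8 + (-24 + j)/(60 + j)))
P(-7)*164 = (2*(-60 - 1*(-7))/(7*(72 - 7)))*164 = ((2/7)*(-60 + 7)/65)*164 = ((2/7)*(1/65)*(-53))*164 = -106/455*164 = -17384/455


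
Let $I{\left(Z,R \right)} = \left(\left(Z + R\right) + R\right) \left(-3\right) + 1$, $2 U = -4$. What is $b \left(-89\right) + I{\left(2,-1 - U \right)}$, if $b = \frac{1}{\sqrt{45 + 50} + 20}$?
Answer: $- \frac{1027}{61} + \frac{89 \sqrt{95}}{305} \approx -13.992$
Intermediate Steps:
$U = -2$ ($U = \frac{1}{2} \left(-4\right) = -2$)
$I{\left(Z,R \right)} = 1 - 6 R - 3 Z$ ($I{\left(Z,R \right)} = \left(\left(R + Z\right) + R\right) \left(-3\right) + 1 = \left(Z + 2 R\right) \left(-3\right) + 1 = \left(- 6 R - 3 Z\right) + 1 = 1 - 6 R - 3 Z$)
$b = \frac{1}{20 + \sqrt{95}}$ ($b = \frac{1}{\sqrt{95} + 20} = \frac{1}{20 + \sqrt{95}} \approx 0.033617$)
$b \left(-89\right) + I{\left(2,-1 - U \right)} = \left(\frac{4}{61} - \frac{\sqrt{95}}{305}\right) \left(-89\right) - \left(5 + 6 \left(-1 - -2\right)\right) = \left(- \frac{356}{61} + \frac{89 \sqrt{95}}{305}\right) - \left(5 + 6 \left(-1 + 2\right)\right) = \left(- \frac{356}{61} + \frac{89 \sqrt{95}}{305}\right) - 11 = - \frac{1027}{61} + \frac{89 \sqrt{95}}{305}$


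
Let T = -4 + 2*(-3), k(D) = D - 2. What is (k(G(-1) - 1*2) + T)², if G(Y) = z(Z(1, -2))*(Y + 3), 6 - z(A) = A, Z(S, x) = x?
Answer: 4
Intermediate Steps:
z(A) = 6 - A
G(Y) = 24 + 8*Y (G(Y) = (6 - 1*(-2))*(Y + 3) = (6 + 2)*(3 + Y) = 8*(3 + Y) = 24 + 8*Y)
k(D) = -2 + D
T = -10 (T = -4 - 6 = -10)
(k(G(-1) - 1*2) + T)² = ((-2 + ((24 + 8*(-1)) - 1*2)) - 10)² = ((-2 + ((24 - 8) - 2)) - 10)² = ((-2 + (16 - 2)) - 10)² = ((-2 + 14) - 10)² = (12 - 10)² = 2² = 4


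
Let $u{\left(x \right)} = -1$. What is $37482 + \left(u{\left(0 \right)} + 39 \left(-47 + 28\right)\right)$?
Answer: $36740$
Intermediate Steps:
$37482 + \left(u{\left(0 \right)} + 39 \left(-47 + 28\right)\right) = 37482 + \left(-1 + 39 \left(-47 + 28\right)\right) = 37482 + \left(-1 + 39 \left(-19\right)\right) = 37482 - 742 = 36740$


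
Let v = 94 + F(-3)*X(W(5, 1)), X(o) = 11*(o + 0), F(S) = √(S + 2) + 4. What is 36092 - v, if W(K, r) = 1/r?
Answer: 35954 - 11*I ≈ 35954.0 - 11.0*I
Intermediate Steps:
F(S) = 4 + √(2 + S) (F(S) = √(2 + S) + 4 = 4 + √(2 + S))
X(o) = 11*o
v = 138 + 11*I (v = 94 + (4 + √(2 - 3))*(11/1) = 94 + (4 + √(-1))*(11*1) = 94 + (4 + I)*11 = 94 + (44 + 11*I) = 138 + 11*I ≈ 138.0 + 11.0*I)
36092 - v = 36092 - (138 + 11*I) = 36092 + (-138 - 11*I) = 35954 - 11*I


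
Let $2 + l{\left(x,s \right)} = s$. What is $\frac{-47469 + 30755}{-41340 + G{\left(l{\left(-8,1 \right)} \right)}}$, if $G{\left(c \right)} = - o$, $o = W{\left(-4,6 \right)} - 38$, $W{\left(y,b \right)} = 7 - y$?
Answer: $\frac{16714}{41313} \approx 0.40457$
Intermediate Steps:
$l{\left(x,s \right)} = -2 + s$
$o = -27$ ($o = \left(7 - -4\right) - 38 = \left(7 + 4\right) - 38 = 11 - 38 = -27$)
$G{\left(c \right)} = 27$ ($G{\left(c \right)} = \left(-1\right) \left(-27\right) = 27$)
$\frac{-47469 + 30755}{-41340 + G{\left(l{\left(-8,1 \right)} \right)}} = \frac{-47469 + 30755}{-41340 + 27} = - \frac{16714}{-41313} = \left(-16714\right) \left(- \frac{1}{41313}\right) = \frac{16714}{41313}$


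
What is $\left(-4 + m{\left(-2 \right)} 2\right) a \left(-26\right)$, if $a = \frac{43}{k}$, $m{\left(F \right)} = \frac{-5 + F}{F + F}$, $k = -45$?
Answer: $- \frac{559}{45} \approx -12.422$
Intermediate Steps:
$m{\left(F \right)} = \frac{-5 + F}{2 F}$
$a = - \frac{43}{45}$ ($a = \frac{43}{-45} = 43 \left(- \frac{1}{45}\right) = - \frac{43}{45} \approx -0.95556$)
$\left(-4 + m{\left(-2 \right)} 2\right) a \left(-26\right) = \left(-4 + \frac{-5 - 2}{2 \left(-2\right)} 2\right) \left(- \frac{43}{45}\right) \left(-26\right) = \left(-4 + \frac{1}{2} \left(- \frac{1}{2}\right) \left(-7\right) 2\right) \left(- \frac{43}{45}\right) \left(-26\right) = \left(-4 + \frac{7}{4} \cdot 2\right) \left(- \frac{43}{45}\right) \left(-26\right) = \left(-4 + \frac{7}{2}\right) \left(- \frac{43}{45}\right) \left(-26\right) = \left(- \frac{1}{2}\right) \left(- \frac{43}{45}\right) \left(-26\right) = \frac{43}{90} \left(-26\right) = - \frac{559}{45}$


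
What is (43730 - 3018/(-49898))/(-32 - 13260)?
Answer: -1091021279/331622108 ≈ -3.2900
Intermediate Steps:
(43730 - 3018/(-49898))/(-32 - 13260) = (43730 - 3018*(-1/49898))/(-13292) = (43730 + 1509/24949)*(-1/13292) = (1091021279/24949)*(-1/13292) = -1091021279/331622108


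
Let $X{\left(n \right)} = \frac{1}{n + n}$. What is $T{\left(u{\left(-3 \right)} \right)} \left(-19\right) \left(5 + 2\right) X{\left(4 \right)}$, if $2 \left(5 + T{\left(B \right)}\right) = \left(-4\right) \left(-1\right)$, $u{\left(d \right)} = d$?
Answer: $\frac{399}{8} \approx 49.875$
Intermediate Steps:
$T{\left(B \right)} = -3$ ($T{\left(B \right)} = -5 + \frac{\left(-4\right) \left(-1\right)}{2} = -5 + \frac{1}{2} \cdot 4 = -5 + 2 = -3$)
$X{\left(n \right)} = \frac{1}{2 n}$
$T{\left(u{\left(-3 \right)} \right)} \left(-19\right) \left(5 + 2\right) X{\left(4 \right)} = \left(-3\right) \left(-19\right) \left(5 + 2\right) \frac{1}{2 \cdot 4} = 57 \cdot 7 \cdot \frac{1}{2} \cdot \frac{1}{4} = 399 \cdot \frac{1}{8} = \frac{399}{8}$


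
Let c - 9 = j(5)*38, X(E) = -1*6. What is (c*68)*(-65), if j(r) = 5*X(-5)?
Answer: 4999020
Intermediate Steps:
X(E) = -6
j(r) = -30 (j(r) = 5*(-6) = -30)
c = -1131 (c = 9 - 30*38 = 9 - 1140 = -1131)
(c*68)*(-65) = -1131*68*(-65) = -76908*(-65) = 4999020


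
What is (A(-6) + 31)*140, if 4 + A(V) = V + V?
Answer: 2100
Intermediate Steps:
A(V) = -4 + 2*V (A(V) = -4 + (V + V) = -4 + 2*V)
(A(-6) + 31)*140 = ((-4 + 2*(-6)) + 31)*140 = ((-4 - 12) + 31)*140 = (-16 + 31)*140 = 15*140 = 2100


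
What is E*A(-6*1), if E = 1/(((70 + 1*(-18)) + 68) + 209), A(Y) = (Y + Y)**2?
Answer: 144/329 ≈ 0.43769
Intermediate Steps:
A(Y) = 4*Y**2 (A(Y) = (2*Y)**2 = 4*Y**2)
E = 1/329 (E = 1/(((70 - 18) + 68) + 209) = 1/((52 + 68) + 209) = 1/(120 + 209) = 1/329 ≈ 0.0030395)
E*A(-6*1) = (4*(-6*1)**2)/329 = (4*(-6)**2)/329 = (4*36)/329 = (1/329)*144 = 144/329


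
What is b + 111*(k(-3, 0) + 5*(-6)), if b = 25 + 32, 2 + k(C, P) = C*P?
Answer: -3495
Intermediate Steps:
k(C, P) = -2 + C*P
b = 57
b + 111*(k(-3, 0) + 5*(-6)) = 57 + 111*((-2 - 3*0) + 5*(-6)) = 57 + 111*((-2 + 0) - 30) = 57 + 111*(-2 - 30) = 57 + 111*(-32) = 57 - 3552 = -3495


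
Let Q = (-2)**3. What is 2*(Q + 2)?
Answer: -12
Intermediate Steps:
Q = -8
2*(Q + 2) = 2*(-8 + 2) = 2*(-6) = -12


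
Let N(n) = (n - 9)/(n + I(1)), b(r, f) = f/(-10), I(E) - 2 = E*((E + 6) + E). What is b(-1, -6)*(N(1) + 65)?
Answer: 2121/55 ≈ 38.564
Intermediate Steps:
I(E) = 2 + E*(6 + 2*E) (I(E) = 2 + E*((E + 6) + E) = 2 + E*((6 + E) + E) = 2 + E*(6 + 2*E))
b(r, f) = -f/10 (b(r, f) = f*(-⅒) = -f/10)
N(n) = (-9 + n)/(10 + n) (N(n) = (n - 9)/(n + (2 + 2*1² + 6*1)) = (-9 + n)/(n + (2 + 2*1 + 6)) = (-9 + n)/(n + (2 + 2 + 6)) = (-9 + n)/(n + 10) = (-9 + n)/(10 + n))
b(-1, -6)*(N(1) + 65) = (-⅒*(-6))*((-9 + 1)/(10 + 1) + 65) = 3*(-8/11 + 65)/5 = (⅗)*(707/11) = 2121/55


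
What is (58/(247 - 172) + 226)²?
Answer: 289272064/5625 ≈ 51426.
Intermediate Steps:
(58/(247 - 172) + 226)² = (58/75 + 226)² = (17008/75)² = 289272064/5625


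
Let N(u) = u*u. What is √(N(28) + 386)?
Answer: 3*√130 ≈ 34.205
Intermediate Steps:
N(u) = u²
√(N(28) + 386) = √(28² + 386) = √(784 + 386) = √1170 = 3*√130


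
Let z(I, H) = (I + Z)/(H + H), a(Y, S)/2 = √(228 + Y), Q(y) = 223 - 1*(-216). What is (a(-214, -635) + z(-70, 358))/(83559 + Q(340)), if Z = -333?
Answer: -403/60142568 + √14/41999 ≈ 8.2388e-5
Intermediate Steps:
Q(y) = 439 (Q(y) = 223 + 216 = 439)
a(Y, S) = 2*√(228 + Y)
z(I, H) = (-333 + I)/(2*H) (z(I, H) = (I - 333)/(H + H) = (-333 + I)/((2*H)) = (-333 + I)*(1/(2*H)) = (-333 + I)/(2*H))
(a(-214, -635) + z(-70, 358))/(83559 + Q(340)) = (2*√(228 - 214) + (½)*(-333 - 70)/358)/(83559 + 439) = (2*√14 + (½)*(1/358)*(-403))/83998 = (2*√14 - 403/716)*(1/83998) = (-403/716 + 2*√14)*(1/83998) = -403/60142568 + √14/41999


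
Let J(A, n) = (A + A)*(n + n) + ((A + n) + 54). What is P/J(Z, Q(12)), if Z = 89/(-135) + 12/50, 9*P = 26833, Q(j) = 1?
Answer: 402495/7142 ≈ 56.356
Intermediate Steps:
P = 26833/9 (P = (⅑)*26833 = 26833/9 ≈ 2981.4)
Z = -283/675 (Z = 89*(-1/135) + 12*(1/50) = -89/135 + 6/25 = -283/675 ≈ -0.41926)
J(A, n) = 54 + A + n + 4*A*n (J(A, n) = (2*A)*(2*n) + (54 + A + n) = 4*A*n + (54 + A + n) = 54 + A + n + 4*A*n)
P/J(Z, Q(12)) = 26833/(9*(54 - 283/675 + 1 + 4*(-283/675)*1)) = 26833/(9*(54 - 283/675 + 1 - 1132/675)) = 26833/(9*(7142/135)) = (26833/9)*(135/7142) = 402495/7142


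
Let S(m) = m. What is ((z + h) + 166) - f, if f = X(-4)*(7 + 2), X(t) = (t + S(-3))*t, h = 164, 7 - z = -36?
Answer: 121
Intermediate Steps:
z = 43 (z = 7 - 1*(-36) = 7 + 36 = 43)
X(t) = t*(-3 + t) (X(t) = (t - 3)*t = (-3 + t)*t = t*(-3 + t))
f = 252 (f = (-4*(-3 - 4))*(7 + 2) = -4*(-7)*9 = 28*9 = 252)
((z + h) + 166) - f = ((43 + 164) + 166) - 1*252 = (207 + 166) - 252 = 373 - 252 = 121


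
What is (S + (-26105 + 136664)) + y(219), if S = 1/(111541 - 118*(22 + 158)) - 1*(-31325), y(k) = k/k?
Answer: 12812357386/90301 ≈ 1.4189e+5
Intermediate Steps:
y(k) = 1
S = 2828678826/90301 (S = 1/(111541 - 118*180) + 31325 = 1/(111541 - 21240) + 31325 = 1/90301 + 31325 = 2828678826/90301 ≈ 31325.)
(S + (-26105 + 136664)) + y(219) = (2828678826/90301 + (-26105 + 136664)) + 1 = (2828678826/90301 + 110559) + 1 = 12812267085/90301 + 1 = 12812357386/90301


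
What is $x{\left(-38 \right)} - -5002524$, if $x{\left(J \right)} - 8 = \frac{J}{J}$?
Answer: $5002533$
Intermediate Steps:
$x{\left(J \right)} = 9$ ($x{\left(J \right)} = 8 + \frac{J}{J} = 8 + 1 = 9$)
$x{\left(-38 \right)} - -5002524 = 9 - -5002524 = 9 + 5002524 = 5002533$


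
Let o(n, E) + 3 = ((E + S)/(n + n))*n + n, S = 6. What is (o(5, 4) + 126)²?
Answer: 17689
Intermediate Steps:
o(n, E) = n + E/2 (o(n, E) = -3 + (((E + 6)/(n + n))*n + n) = -3 + (((6 + E)/((2*n)))*n + n) = -3 + (((6 + E)*(1/(2*n)))*n + n) = -3 + (((6 + E)/(2*n))*n + n) = -3 + ((3 + E/2) + n) = -3 + (3 + n + E/2) = n + E/2)
(o(5, 4) + 126)² = ((5 + (½)*4) + 126)² = ((5 + 2) + 126)² = (7 + 126)² = 133² = 17689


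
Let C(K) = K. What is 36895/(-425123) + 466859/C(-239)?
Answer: -198481316562/101604397 ≈ -1953.5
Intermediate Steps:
36895/(-425123) + 466859/C(-239) = 36895/(-425123) + 466859/(-239) = 36895*(-1/425123) + 466859*(-1/239) = -36895/425123 - 466859/239 = -198481316562/101604397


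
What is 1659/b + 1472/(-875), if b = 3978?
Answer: -1467997/1160250 ≈ -1.2652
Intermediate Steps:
1659/b + 1472/(-875) = 1659/3978 + 1472/(-875) = 1659*(1/3978) + 1472*(-1/875) = 553/1326 - 1472/875 = -1467997/1160250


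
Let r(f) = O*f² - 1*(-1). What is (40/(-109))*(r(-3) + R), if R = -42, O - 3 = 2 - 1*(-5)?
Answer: -1960/109 ≈ -17.982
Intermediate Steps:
O = 10 (O = 3 + (2 - 1*(-5)) = 3 + (2 + 5) = 3 + 7 = 10)
r(f) = 1 + 10*f² (r(f) = 10*f² - 1*(-1) = 10*f² + 1 = 1 + 10*f²)
(40/(-109))*(r(-3) + R) = (40/(-109))*((1 + 10*(-3)²) - 42) = (40*(-1/109))*((1 + 10*9) - 42) = -40*((1 + 90) - 42)/109 = -40*(91 - 42)/109 = -40/109*49 = -1960/109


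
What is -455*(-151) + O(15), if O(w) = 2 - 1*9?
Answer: 68698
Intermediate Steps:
O(w) = -7 (O(w) = 2 - 9 = -7)
-455*(-151) + O(15) = -455*(-151) - 7 = 68705 - 7 = 68698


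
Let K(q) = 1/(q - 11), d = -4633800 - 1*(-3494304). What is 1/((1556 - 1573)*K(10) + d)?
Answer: -1/1139479 ≈ -8.7759e-7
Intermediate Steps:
d = -1139496 (d = -4633800 + 3494304 = -1139496)
K(q) = 1/(-11 + q)
1/((1556 - 1573)*K(10) + d) = 1/((1556 - 1573)/(-11 + 10) - 1139496) = 1/(-17/(-1) - 1139496) = 1/(-17*(-1) - 1139496) = 1/(17 - 1139496) = 1/(-1139479) = -1/1139479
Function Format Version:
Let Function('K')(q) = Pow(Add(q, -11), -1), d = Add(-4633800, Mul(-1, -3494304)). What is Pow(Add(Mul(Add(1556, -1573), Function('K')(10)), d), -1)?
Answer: Rational(-1, 1139479) ≈ -8.7759e-7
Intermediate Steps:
d = -1139496 (d = Add(-4633800, 3494304) = -1139496)
Function('K')(q) = Pow(Add(-11, q), -1)
Pow(Add(Mul(Add(1556, -1573), Function('K')(10)), d), -1) = Pow(Add(Mul(Add(1556, -1573), Pow(Add(-11, 10), -1)), -1139496), -1) = Pow(Add(Mul(-17, Pow(-1, -1)), -1139496), -1) = Pow(Add(Mul(-17, -1), -1139496), -1) = Pow(Add(17, -1139496), -1) = Pow(-1139479, -1) = Rational(-1, 1139479)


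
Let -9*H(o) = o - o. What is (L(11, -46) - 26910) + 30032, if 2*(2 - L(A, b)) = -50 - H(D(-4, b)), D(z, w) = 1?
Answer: 3149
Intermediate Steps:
H(o) = 0 (H(o) = -(o - o)/9 = -1/9*0 = 0)
L(A, b) = 27 (L(A, b) = 2 - (-50 - 1*0)/2 = 2 - (-50 + 0)/2 = 2 - 1/2*(-50) = 2 + 25 = 27)
(L(11, -46) - 26910) + 30032 = (27 - 26910) + 30032 = -26883 + 30032 = 3149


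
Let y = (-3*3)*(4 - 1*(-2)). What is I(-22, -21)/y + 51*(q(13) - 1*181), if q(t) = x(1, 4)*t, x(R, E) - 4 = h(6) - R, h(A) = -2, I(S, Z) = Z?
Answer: -154217/18 ≈ -8567.6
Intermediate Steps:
y = -54 (y = -9*(4 + 2) = -9*6 = -54)
x(R, E) = 2 - R (x(R, E) = 4 + (-2 - R) = 2 - R)
q(t) = t (q(t) = (2 - 1*1)*t = (2 - 1)*t = 1*t = t)
I(-22, -21)/y + 51*(q(13) - 1*181) = -21/(-54) + 51*(13 - 1*181) = -21*(-1/54) + 51*(13 - 181) = 7/18 + 51*(-168) = 7/18 - 8568 = -154217/18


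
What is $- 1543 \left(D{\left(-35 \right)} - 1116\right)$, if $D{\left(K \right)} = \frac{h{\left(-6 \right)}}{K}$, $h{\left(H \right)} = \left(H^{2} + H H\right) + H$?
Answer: $\frac{60371418}{35} \approx 1.7249 \cdot 10^{6}$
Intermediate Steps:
$h{\left(H \right)} = H + 2 H^{2}$ ($h{\left(H \right)} = \left(H^{2} + H^{2}\right) + H = 2 H^{2} + H = H + 2 H^{2}$)
$D{\left(K \right)} = \frac{66}{K}$ ($D{\left(K \right)} = \frac{\left(-6\right) \left(1 + 2 \left(-6\right)\right)}{K} = \frac{\left(-6\right) \left(1 - 12\right)}{K} = \frac{\left(-6\right) \left(-11\right)}{K} = \frac{66}{K}$)
$- 1543 \left(D{\left(-35 \right)} - 1116\right) = - 1543 \left(\frac{66}{-35} - 1116\right) = - 1543 \left(66 \left(- \frac{1}{35}\right) - 1116\right) = - 1543 \left(- \frac{66}{35} - 1116\right) = \left(-1543\right) \left(- \frac{39126}{35}\right) = \frac{60371418}{35}$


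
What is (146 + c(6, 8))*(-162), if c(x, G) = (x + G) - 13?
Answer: -23814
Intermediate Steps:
c(x, G) = -13 + G + x (c(x, G) = (G + x) - 13 = -13 + G + x)
(146 + c(6, 8))*(-162) = (146 + (-13 + 8 + 6))*(-162) = (146 + 1)*(-162) = 147*(-162) = -23814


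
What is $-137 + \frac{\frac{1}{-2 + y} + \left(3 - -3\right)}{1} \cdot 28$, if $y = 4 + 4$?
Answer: $\frac{107}{3} \approx 35.667$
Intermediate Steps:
$y = 8$
$-137 + \frac{\frac{1}{-2 + y} + \left(3 - -3\right)}{1} \cdot 28 = -137 + \frac{\frac{1}{-2 + 8} + \left(3 - -3\right)}{1} \cdot 28 = -137 + \left(\frac{1}{6} + \left(3 + 3\right)\right) 1 \cdot 28 = -137 + \left(\frac{1}{6} + 6\right) 1 \cdot 28 = -137 + \frac{37}{6} \cdot 1 \cdot 28 = -137 + \frac{37}{6} \cdot 28 = -137 + \frac{518}{3} = \frac{107}{3}$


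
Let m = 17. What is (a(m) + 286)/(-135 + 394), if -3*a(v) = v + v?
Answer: 824/777 ≈ 1.0605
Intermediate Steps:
a(v) = -2*v/3 (a(v) = -(v + v)/3 = -2*v/3)
(a(m) + 286)/(-135 + 394) = (-⅔*17 + 286)/(-135 + 394) = (-34/3 + 286)/259 = (824/3)*(1/259) = 824/777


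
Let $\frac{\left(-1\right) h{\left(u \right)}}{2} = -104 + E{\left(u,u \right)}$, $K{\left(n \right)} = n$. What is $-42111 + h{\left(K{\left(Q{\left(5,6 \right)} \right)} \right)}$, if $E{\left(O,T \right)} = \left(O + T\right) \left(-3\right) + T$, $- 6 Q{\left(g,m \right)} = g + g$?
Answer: $- \frac{125759}{3} \approx -41920.0$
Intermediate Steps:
$Q{\left(g,m \right)} = - \frac{g}{3}$ ($Q{\left(g,m \right)} = - \frac{g + g}{6} = - \frac{2 g}{6} = - \frac{g}{3}$)
$E{\left(O,T \right)} = - 3 O - 2 T$ ($E{\left(O,T \right)} = \left(- 3 O - 3 T\right) + T = - 3 O - 2 T$)
$h{\left(u \right)} = 208 + 10 u$ ($h{\left(u \right)} = - 2 \left(-104 - 5 u\right) = 208 + 10 u$)
$-42111 + h{\left(K{\left(Q{\left(5,6 \right)} \right)} \right)} = -42111 + \left(208 + 10 \left(\left(- \frac{1}{3}\right) 5\right)\right) = -42111 + \left(208 + 10 \left(- \frac{5}{3}\right)\right) = -42111 + \left(208 - \frac{50}{3}\right) = -42111 + \frac{574}{3} = - \frac{125759}{3}$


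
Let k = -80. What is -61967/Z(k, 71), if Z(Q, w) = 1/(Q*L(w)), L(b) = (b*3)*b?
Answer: 74970155280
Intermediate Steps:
L(b) = 3*b² (L(b) = (3*b)*b = 3*b²)
Z(Q, w) = 1/(3*Q*w²) (Z(Q, w) = 1/(Q*((3*w²))) = (1/(3*w²))/Q = 1/(3*Q*w²))
-61967/Z(k, 71) = -61967/((⅓)/(-80*71²)) = -61967/((⅓)*(-1/80)*(1/5041)) = -61967/(-1/1209840) = -61967*(-1209840) = 74970155280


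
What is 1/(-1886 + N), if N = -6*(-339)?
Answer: 1/148 ≈ 0.0067568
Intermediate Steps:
N = 2034
1/(-1886 + N) = 1/(-1886 + 2034) = 1/148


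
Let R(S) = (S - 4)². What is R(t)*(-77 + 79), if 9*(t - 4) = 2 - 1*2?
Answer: 0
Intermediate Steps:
t = 4 (t = 4 + (2 - 1*2)/9 = 4 + (2 - 2)/9 = 4 + (⅑)*0 = 4 + 0 = 4)
R(S) = (-4 + S)²
R(t)*(-77 + 79) = (-4 + 4)²*(-77 + 79) = 0²*2 = 0*2 = 0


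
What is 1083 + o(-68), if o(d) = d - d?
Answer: 1083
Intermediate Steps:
o(d) = 0
1083 + o(-68) = 1083 + 0 = 1083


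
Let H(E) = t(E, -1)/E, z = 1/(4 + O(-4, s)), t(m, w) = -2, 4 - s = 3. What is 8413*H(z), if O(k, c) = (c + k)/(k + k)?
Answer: -294455/4 ≈ -73614.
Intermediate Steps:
s = 1 (s = 4 - 1*3 = 4 - 3 = 1)
O(k, c) = (c + k)/(2*k) (O(k, c) = (c + k)/((2*k)) = (c + k)*(1/(2*k)) = (c + k)/(2*k))
z = 8/35 (z = 1/(4 + (1/2)*(1 - 4)/(-4)) = 1/(4 + (1/2)*(-1/4)*(-3)) = 1/(4 + 3/8) = 1/(35/8) = 8/35 ≈ 0.22857)
H(E) = -2/E
8413*H(z) = 8413*(-2/8/35) = 8413*(-2*35/8) = 8413*(-35/4) = -294455/4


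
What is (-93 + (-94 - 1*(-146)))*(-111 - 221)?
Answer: 13612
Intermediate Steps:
(-93 + (-94 - 1*(-146)))*(-111 - 221) = (-93 + (-94 + 146))*(-332) = (-93 + 52)*(-332) = -41*(-332) = 13612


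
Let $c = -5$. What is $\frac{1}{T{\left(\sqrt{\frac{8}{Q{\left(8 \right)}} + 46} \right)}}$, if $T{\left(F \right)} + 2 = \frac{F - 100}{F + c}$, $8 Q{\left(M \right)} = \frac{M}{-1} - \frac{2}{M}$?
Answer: $\frac{424}{7001} - \frac{5 \sqrt{41646}}{14002} \approx -0.01231$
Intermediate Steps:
$Q{\left(M \right)} = - \frac{1}{4 M} - \frac{M}{8}$ ($Q{\left(M \right)} = \frac{\frac{M}{-1} - \frac{2}{M}}{8} = \frac{M \left(-1\right) - \frac{2}{M}}{8} = \frac{- M - \frac{2}{M}}{8} = - \frac{1}{4 M} - \frac{M}{8}$)
$T{\left(F \right)} = -2 + \frac{-100 + F}{-5 + F}$ ($T{\left(F \right)} = -2 + \frac{F - 100}{F - 5} = -2 + \frac{-100 + F}{-5 + F}$)
$\frac{1}{T{\left(\sqrt{\frac{8}{Q{\left(8 \right)}} + 46} \right)}} = \frac{1}{\frac{1}{-5 + \sqrt{\frac{8}{\frac{1}{8} \cdot \frac{1}{8} \left(-2 - 8^{2}\right)} + 46}} \left(-90 - \sqrt{\frac{8}{\frac{1}{8} \cdot \frac{1}{8} \left(-2 - 8^{2}\right)} + 46}\right)} = \frac{1}{\frac{1}{-5 + \sqrt{\frac{8}{\frac{1}{8} \cdot \frac{1}{8} \left(-2 - 64\right)} + 46}} \left(-90 - \sqrt{\frac{8}{\frac{1}{8} \cdot \frac{1}{8} \left(-2 - 64\right)} + 46}\right)} = \frac{1}{\frac{1}{-5 + \sqrt{\frac{8}{\frac{1}{8} \cdot \frac{1}{8} \left(-66\right)} + 46}} \left(-90 - \sqrt{\frac{8}{\frac{1}{8} \cdot \frac{1}{8} \left(-66\right)} + 46}\right)} = \frac{1}{\frac{1}{-5 + \sqrt{\frac{8}{- \frac{33}{32}} + 46}} \left(-90 - \sqrt{\frac{8}{- \frac{33}{32}} + 46}\right)} = \frac{1}{\frac{1}{-5 + \sqrt{8 \left(- \frac{32}{33}\right) + 46}} \left(-90 - \sqrt{8 \left(- \frac{32}{33}\right) + 46}\right)} = \frac{1}{\frac{1}{-5 + \sqrt{- \frac{256}{33} + 46}} \left(-90 - \sqrt{- \frac{256}{33} + 46}\right)} = \frac{1}{\frac{1}{-5 + \sqrt{\frac{1262}{33}}} \left(-90 - \sqrt{\frac{1262}{33}}\right)} = \frac{1}{\frac{1}{-5 + \frac{\sqrt{41646}}{33}} \left(-90 - \frac{\sqrt{41646}}{33}\right)} = \frac{-5 + \frac{\sqrt{41646}}{33}}{-90 - \frac{\sqrt{41646}}{33}}$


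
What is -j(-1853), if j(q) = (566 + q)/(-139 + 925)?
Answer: 429/262 ≈ 1.6374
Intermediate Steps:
j(q) = 283/393 + q/786 (j(q) = (566 + q)/786 = (566 + q)*(1/786) = 283/393 + q/786)
-j(-1853) = -(283/393 + (1/786)*(-1853)) = -(283/393 - 1853/786) = -1*(-429/262) = 429/262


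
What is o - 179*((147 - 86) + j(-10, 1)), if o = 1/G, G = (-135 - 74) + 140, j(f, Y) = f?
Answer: -629902/69 ≈ -9129.0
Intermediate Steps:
G = -69 (G = -209 + 140 = -69)
o = -1/69 (o = 1/(-69) = -1/69 ≈ -0.014493)
o - 179*((147 - 86) + j(-10, 1)) = -1/69 - 179*((147 - 86) - 10) = -1/69 - 179*(61 - 10) = -1/69 - 179*51 = -1/69 - 9129 = -629902/69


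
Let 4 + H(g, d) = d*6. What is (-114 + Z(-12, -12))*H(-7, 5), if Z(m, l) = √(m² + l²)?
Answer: -2964 + 312*√2 ≈ -2522.8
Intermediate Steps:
H(g, d) = -4 + 6*d (H(g, d) = -4 + d*6 = -4 + 6*d)
Z(m, l) = √(l² + m²)
(-114 + Z(-12, -12))*H(-7, 5) = (-114 + √((-12)² + (-12)²))*(-4 + 6*5) = (-114 + √(144 + 144))*(-4 + 30) = (-114 + √288)*26 = (-114 + 12*√2)*26 = -2964 + 312*√2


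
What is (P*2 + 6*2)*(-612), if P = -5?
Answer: -1224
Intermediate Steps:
(P*2 + 6*2)*(-612) = (-5*2 + 6*2)*(-612) = (-10 + 12)*(-612) = 2*(-612) = -1224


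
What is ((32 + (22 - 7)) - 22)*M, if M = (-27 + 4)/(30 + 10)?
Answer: -115/8 ≈ -14.375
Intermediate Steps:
M = -23/40 ≈ -0.57500
((32 + (22 - 7)) - 22)*M = ((32 + (22 - 7)) - 22)*(-23/40) = ((32 + 15) - 22)*(-23/40) = (47 - 22)*(-23/40) = 25*(-23/40) = -115/8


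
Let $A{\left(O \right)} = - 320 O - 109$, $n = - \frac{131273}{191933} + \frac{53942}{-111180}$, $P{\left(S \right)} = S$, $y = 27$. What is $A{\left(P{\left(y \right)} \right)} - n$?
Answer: $- \frac{93335466716017}{10669555470} \approx -8747.8$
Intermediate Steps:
$n = - \frac{12474091013}{10669555470}$ ($n = \left(-131273\right) \frac{1}{191933} + 53942 \left(- \frac{1}{111180}\right) = - \frac{131273}{191933} - \frac{26971}{55590} = - \frac{12474091013}{10669555470} \approx -1.1691$)
$A{\left(O \right)} = -109 - 320 O$
$A{\left(P{\left(y \right)} \right)} - n = \left(-109 - 8640\right) - - \frac{12474091013}{10669555470} = \left(-109 - 8640\right) + \frac{12474091013}{10669555470} = -8749 + \frac{12474091013}{10669555470} = - \frac{93335466716017}{10669555470}$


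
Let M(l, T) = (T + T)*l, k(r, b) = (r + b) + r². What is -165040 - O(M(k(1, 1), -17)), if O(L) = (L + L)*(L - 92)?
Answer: -204616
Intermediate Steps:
k(r, b) = b + r + r² (k(r, b) = (b + r) + r² = b + r + r²)
M(l, T) = 2*T*l (M(l, T) = (2*T)*l = 2*T*l)
O(L) = 2*L*(-92 + L) (O(L) = (2*L)*(-92 + L) = 2*L*(-92 + L))
-165040 - O(M(k(1, 1), -17)) = -165040 - 2*2*(-17)*(1 + 1 + 1²)*(-92 + 2*(-17)*(1 + 1 + 1²)) = -165040 - 2*2*(-17)*(1 + 1 + 1)*(-92 + 2*(-17)*(1 + 1 + 1)) = -165040 - 2*2*(-17)*3*(-92 + 2*(-17)*3) = -165040 - 2*(-102)*(-92 - 102) = -165040 - 2*(-102)*(-194) = -165040 - 1*39576 = -165040 - 39576 = -204616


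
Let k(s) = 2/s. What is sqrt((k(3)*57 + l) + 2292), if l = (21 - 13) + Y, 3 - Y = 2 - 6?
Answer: sqrt(2345) ≈ 48.425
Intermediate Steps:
Y = 7 (Y = 3 - (2 - 6) = 3 - 1*(-4) = 3 + 4 = 7)
l = 15 (l = (21 - 13) + 7 = 8 + 7 = 15)
sqrt((k(3)*57 + l) + 2292) = sqrt(((2/3)*57 + 15) + 2292) = sqrt((38 + 15) + 2292) = sqrt(53 + 2292) = sqrt(2345)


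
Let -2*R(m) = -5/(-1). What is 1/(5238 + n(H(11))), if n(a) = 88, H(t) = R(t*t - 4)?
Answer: 1/5326 ≈ 0.00018776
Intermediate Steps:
R(m) = -5/2 (R(m) = -(-5)/(2*(-1)) = -(-5)*(-1)/2 = -½*5 = -5/2)
H(t) = -5/2
1/(5238 + n(H(11))) = 1/(5238 + 88) = 1/5326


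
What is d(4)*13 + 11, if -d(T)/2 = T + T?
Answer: -197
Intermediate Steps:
d(T) = -4*T (d(T) = -2*(T + T) = -4*T)
d(4)*13 + 11 = -4*4*13 + 11 = -16*13 + 11 = -208 + 11 = -197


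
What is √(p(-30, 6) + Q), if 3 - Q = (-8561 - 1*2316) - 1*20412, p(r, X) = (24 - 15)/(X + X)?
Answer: √125171/2 ≈ 176.90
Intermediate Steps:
p(r, X) = 9/(2*X) (p(r, X) = 9/((2*X)) = 9*(1/(2*X)) = 9/(2*X))
Q = 31292 (Q = 3 - ((-8561 - 1*2316) - 1*20412) = 3 - ((-8561 - 2316) - 20412) = 3 - (-10877 - 20412) = 3 - 1*(-31289) = 3 + 31289 = 31292)
√(p(-30, 6) + Q) = √((9/2)/6 + 31292) = √((9/2)*(⅙) + 31292) = √(¾ + 31292) = √(125171/4) = √125171/2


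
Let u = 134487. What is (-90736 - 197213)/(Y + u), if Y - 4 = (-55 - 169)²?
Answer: -287949/184667 ≈ -1.5593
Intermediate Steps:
Y = 50180 (Y = 4 + (-55 - 169)² = 4 + (-224)² = 4 + 50176 = 50180)
(-90736 - 197213)/(Y + u) = (-90736 - 197213)/(50180 + 134487) = -287949/184667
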